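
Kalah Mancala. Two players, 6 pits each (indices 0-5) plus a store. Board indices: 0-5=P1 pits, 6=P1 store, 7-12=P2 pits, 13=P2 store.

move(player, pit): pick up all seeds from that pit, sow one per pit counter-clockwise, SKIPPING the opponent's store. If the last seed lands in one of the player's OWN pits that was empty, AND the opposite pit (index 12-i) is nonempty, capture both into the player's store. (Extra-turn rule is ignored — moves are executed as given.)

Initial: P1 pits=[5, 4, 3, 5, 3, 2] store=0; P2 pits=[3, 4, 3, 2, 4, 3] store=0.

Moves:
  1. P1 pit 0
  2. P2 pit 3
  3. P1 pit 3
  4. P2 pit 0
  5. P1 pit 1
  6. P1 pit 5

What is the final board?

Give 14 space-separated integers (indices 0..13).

Move 1: P1 pit0 -> P1=[0,5,4,6,4,3](0) P2=[3,4,3,2,4,3](0)
Move 2: P2 pit3 -> P1=[0,5,4,6,4,3](0) P2=[3,4,3,0,5,4](0)
Move 3: P1 pit3 -> P1=[0,5,4,0,5,4](1) P2=[4,5,4,0,5,4](0)
Move 4: P2 pit0 -> P1=[0,5,4,0,5,4](1) P2=[0,6,5,1,6,4](0)
Move 5: P1 pit1 -> P1=[0,0,5,1,6,5](2) P2=[0,6,5,1,6,4](0)
Move 6: P1 pit5 -> P1=[0,0,5,1,6,0](3) P2=[1,7,6,2,6,4](0)

Answer: 0 0 5 1 6 0 3 1 7 6 2 6 4 0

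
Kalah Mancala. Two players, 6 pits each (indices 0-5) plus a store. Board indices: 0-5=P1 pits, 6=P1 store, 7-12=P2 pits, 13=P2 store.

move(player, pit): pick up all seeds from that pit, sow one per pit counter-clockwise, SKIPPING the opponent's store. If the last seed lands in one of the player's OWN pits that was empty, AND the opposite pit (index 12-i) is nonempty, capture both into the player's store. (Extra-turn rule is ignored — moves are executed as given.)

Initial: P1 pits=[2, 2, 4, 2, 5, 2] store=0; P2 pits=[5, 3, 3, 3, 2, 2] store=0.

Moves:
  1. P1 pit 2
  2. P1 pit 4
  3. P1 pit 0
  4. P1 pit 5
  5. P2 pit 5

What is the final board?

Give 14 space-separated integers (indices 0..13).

Answer: 1 3 0 3 0 0 8 7 5 5 0 2 0 1

Derivation:
Move 1: P1 pit2 -> P1=[2,2,0,3,6,3](1) P2=[5,3,3,3,2,2](0)
Move 2: P1 pit4 -> P1=[2,2,0,3,0,4](2) P2=[6,4,4,4,2,2](0)
Move 3: P1 pit0 -> P1=[0,3,0,3,0,4](7) P2=[6,4,4,0,2,2](0)
Move 4: P1 pit5 -> P1=[0,3,0,3,0,0](8) P2=[7,5,5,0,2,2](0)
Move 5: P2 pit5 -> P1=[1,3,0,3,0,0](8) P2=[7,5,5,0,2,0](1)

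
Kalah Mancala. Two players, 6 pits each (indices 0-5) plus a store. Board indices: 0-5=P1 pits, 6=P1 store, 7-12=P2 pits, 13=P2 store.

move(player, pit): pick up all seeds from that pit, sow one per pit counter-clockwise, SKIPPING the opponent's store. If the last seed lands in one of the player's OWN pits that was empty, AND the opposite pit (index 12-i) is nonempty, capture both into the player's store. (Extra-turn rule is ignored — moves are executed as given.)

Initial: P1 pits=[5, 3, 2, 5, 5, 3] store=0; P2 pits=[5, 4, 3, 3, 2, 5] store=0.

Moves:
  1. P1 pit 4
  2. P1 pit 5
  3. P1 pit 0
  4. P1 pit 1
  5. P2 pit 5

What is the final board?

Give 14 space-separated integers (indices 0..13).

Answer: 1 1 5 8 2 1 10 0 6 5 3 2 0 1

Derivation:
Move 1: P1 pit4 -> P1=[5,3,2,5,0,4](1) P2=[6,5,4,3,2,5](0)
Move 2: P1 pit5 -> P1=[5,3,2,5,0,0](2) P2=[7,6,5,3,2,5](0)
Move 3: P1 pit0 -> P1=[0,4,3,6,1,0](10) P2=[0,6,5,3,2,5](0)
Move 4: P1 pit1 -> P1=[0,0,4,7,2,1](10) P2=[0,6,5,3,2,5](0)
Move 5: P2 pit5 -> P1=[1,1,5,8,2,1](10) P2=[0,6,5,3,2,0](1)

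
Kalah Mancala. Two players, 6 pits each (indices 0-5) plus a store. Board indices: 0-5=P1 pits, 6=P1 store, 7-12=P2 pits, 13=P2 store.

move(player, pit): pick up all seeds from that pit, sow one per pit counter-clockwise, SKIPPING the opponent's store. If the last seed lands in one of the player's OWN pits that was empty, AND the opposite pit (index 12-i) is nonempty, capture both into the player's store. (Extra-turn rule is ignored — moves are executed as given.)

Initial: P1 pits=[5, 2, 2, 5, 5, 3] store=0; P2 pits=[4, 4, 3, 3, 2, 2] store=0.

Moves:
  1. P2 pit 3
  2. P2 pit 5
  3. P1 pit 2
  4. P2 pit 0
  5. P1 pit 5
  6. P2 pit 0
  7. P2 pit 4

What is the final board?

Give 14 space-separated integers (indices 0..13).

Move 1: P2 pit3 -> P1=[5,2,2,5,5,3](0) P2=[4,4,3,0,3,3](1)
Move 2: P2 pit5 -> P1=[6,3,2,5,5,3](0) P2=[4,4,3,0,3,0](2)
Move 3: P1 pit2 -> P1=[6,3,0,6,6,3](0) P2=[4,4,3,0,3,0](2)
Move 4: P2 pit0 -> P1=[6,3,0,6,6,3](0) P2=[0,5,4,1,4,0](2)
Move 5: P1 pit5 -> P1=[6,3,0,6,6,0](1) P2=[1,6,4,1,4,0](2)
Move 6: P2 pit0 -> P1=[6,3,0,6,6,0](1) P2=[0,7,4,1,4,0](2)
Move 7: P2 pit4 -> P1=[7,4,0,6,6,0](1) P2=[0,7,4,1,0,1](3)

Answer: 7 4 0 6 6 0 1 0 7 4 1 0 1 3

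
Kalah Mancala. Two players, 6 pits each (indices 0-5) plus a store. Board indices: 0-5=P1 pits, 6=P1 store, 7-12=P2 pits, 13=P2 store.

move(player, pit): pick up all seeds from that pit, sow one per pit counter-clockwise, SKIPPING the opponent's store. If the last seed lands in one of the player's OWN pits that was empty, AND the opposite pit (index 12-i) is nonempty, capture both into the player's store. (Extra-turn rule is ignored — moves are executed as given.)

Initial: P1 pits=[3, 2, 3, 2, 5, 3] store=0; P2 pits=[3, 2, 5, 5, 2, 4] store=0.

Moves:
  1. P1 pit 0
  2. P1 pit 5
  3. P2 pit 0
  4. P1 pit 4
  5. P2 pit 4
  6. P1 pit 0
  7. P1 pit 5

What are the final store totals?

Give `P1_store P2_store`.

Answer: 3 1

Derivation:
Move 1: P1 pit0 -> P1=[0,3,4,3,5,3](0) P2=[3,2,5,5,2,4](0)
Move 2: P1 pit5 -> P1=[0,3,4,3,5,0](1) P2=[4,3,5,5,2,4](0)
Move 3: P2 pit0 -> P1=[0,3,4,3,5,0](1) P2=[0,4,6,6,3,4](0)
Move 4: P1 pit4 -> P1=[0,3,4,3,0,1](2) P2=[1,5,7,6,3,4](0)
Move 5: P2 pit4 -> P1=[1,3,4,3,0,1](2) P2=[1,5,7,6,0,5](1)
Move 6: P1 pit0 -> P1=[0,4,4,3,0,1](2) P2=[1,5,7,6,0,5](1)
Move 7: P1 pit5 -> P1=[0,4,4,3,0,0](3) P2=[1,5,7,6,0,5](1)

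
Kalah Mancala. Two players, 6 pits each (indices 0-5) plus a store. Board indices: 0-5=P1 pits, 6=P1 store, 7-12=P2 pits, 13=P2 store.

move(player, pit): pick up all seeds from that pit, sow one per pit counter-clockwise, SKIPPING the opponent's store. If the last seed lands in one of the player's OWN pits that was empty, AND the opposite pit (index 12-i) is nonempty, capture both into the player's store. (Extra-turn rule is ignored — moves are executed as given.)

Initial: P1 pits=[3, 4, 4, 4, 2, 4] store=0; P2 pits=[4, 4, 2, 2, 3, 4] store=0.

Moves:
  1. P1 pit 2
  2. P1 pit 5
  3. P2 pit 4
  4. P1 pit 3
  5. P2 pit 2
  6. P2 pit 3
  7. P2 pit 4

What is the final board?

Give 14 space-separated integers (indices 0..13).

Move 1: P1 pit2 -> P1=[3,4,0,5,3,5](1) P2=[4,4,2,2,3,4](0)
Move 2: P1 pit5 -> P1=[3,4,0,5,3,0](2) P2=[5,5,3,3,3,4](0)
Move 3: P2 pit4 -> P1=[4,4,0,5,3,0](2) P2=[5,5,3,3,0,5](1)
Move 4: P1 pit3 -> P1=[4,4,0,0,4,1](3) P2=[6,6,3,3,0,5](1)
Move 5: P2 pit2 -> P1=[4,4,0,0,4,1](3) P2=[6,6,0,4,1,6](1)
Move 6: P2 pit3 -> P1=[5,4,0,0,4,1](3) P2=[6,6,0,0,2,7](2)
Move 7: P2 pit4 -> P1=[5,4,0,0,4,1](3) P2=[6,6,0,0,0,8](3)

Answer: 5 4 0 0 4 1 3 6 6 0 0 0 8 3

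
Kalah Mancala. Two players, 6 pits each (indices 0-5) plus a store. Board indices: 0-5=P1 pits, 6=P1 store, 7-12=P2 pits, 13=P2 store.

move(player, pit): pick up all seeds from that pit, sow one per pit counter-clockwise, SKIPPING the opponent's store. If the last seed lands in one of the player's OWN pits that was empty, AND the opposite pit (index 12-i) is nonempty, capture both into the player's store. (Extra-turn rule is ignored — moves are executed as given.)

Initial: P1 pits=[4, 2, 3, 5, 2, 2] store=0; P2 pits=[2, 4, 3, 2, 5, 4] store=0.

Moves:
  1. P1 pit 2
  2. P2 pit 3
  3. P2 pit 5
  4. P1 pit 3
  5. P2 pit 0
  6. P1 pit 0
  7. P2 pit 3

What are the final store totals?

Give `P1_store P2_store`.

Answer: 1 1

Derivation:
Move 1: P1 pit2 -> P1=[4,2,0,6,3,3](0) P2=[2,4,3,2,5,4](0)
Move 2: P2 pit3 -> P1=[4,2,0,6,3,3](0) P2=[2,4,3,0,6,5](0)
Move 3: P2 pit5 -> P1=[5,3,1,7,3,3](0) P2=[2,4,3,0,6,0](1)
Move 4: P1 pit3 -> P1=[5,3,1,0,4,4](1) P2=[3,5,4,1,6,0](1)
Move 5: P2 pit0 -> P1=[5,3,1,0,4,4](1) P2=[0,6,5,2,6,0](1)
Move 6: P1 pit0 -> P1=[0,4,2,1,5,5](1) P2=[0,6,5,2,6,0](1)
Move 7: P2 pit3 -> P1=[0,4,2,1,5,5](1) P2=[0,6,5,0,7,1](1)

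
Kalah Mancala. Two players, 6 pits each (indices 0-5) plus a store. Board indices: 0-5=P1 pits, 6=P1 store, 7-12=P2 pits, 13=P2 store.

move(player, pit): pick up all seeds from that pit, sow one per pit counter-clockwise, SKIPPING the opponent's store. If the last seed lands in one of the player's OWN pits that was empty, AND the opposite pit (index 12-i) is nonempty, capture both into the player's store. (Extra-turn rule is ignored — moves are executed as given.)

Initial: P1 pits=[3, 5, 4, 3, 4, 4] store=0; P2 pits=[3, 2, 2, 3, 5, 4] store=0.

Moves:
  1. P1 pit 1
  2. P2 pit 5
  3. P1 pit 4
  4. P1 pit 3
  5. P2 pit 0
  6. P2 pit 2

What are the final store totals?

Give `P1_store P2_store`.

Move 1: P1 pit1 -> P1=[3,0,5,4,5,5](1) P2=[3,2,2,3,5,4](0)
Move 2: P2 pit5 -> P1=[4,1,6,4,5,5](1) P2=[3,2,2,3,5,0](1)
Move 3: P1 pit4 -> P1=[4,1,6,4,0,6](2) P2=[4,3,3,3,5,0](1)
Move 4: P1 pit3 -> P1=[4,1,6,0,1,7](3) P2=[5,3,3,3,5,0](1)
Move 5: P2 pit0 -> P1=[0,1,6,0,1,7](3) P2=[0,4,4,4,6,0](6)
Move 6: P2 pit2 -> P1=[0,1,6,0,1,7](3) P2=[0,4,0,5,7,1](7)

Answer: 3 7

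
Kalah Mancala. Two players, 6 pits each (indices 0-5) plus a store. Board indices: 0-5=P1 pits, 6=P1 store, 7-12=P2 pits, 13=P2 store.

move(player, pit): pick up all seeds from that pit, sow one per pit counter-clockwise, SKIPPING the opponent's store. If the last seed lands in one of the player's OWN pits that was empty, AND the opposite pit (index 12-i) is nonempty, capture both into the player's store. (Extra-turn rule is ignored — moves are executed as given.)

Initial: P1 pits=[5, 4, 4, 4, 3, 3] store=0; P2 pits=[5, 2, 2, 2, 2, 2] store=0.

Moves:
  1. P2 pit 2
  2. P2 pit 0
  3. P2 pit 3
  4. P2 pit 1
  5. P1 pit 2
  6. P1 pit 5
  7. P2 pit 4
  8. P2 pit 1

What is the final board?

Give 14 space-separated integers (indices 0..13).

Move 1: P2 pit2 -> P1=[5,4,4,4,3,3](0) P2=[5,2,0,3,3,2](0)
Move 2: P2 pit0 -> P1=[5,4,4,4,3,3](0) P2=[0,3,1,4,4,3](0)
Move 3: P2 pit3 -> P1=[6,4,4,4,3,3](0) P2=[0,3,1,0,5,4](1)
Move 4: P2 pit1 -> P1=[6,4,4,4,3,3](0) P2=[0,0,2,1,6,4](1)
Move 5: P1 pit2 -> P1=[6,4,0,5,4,4](1) P2=[0,0,2,1,6,4](1)
Move 6: P1 pit5 -> P1=[6,4,0,5,4,0](2) P2=[1,1,3,1,6,4](1)
Move 7: P2 pit4 -> P1=[7,5,1,6,4,0](2) P2=[1,1,3,1,0,5](2)
Move 8: P2 pit1 -> P1=[7,5,1,6,4,0](2) P2=[1,0,4,1,0,5](2)

Answer: 7 5 1 6 4 0 2 1 0 4 1 0 5 2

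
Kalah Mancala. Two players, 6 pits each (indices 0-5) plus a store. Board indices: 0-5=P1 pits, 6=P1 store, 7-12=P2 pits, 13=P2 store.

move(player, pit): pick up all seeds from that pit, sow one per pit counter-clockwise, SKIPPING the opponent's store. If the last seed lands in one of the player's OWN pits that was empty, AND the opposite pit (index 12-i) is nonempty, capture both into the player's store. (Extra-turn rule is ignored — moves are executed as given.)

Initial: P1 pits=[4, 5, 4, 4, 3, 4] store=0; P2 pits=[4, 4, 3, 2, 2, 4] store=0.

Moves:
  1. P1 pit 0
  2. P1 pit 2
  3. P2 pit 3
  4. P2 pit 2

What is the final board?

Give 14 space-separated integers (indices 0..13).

Answer: 0 6 0 6 5 5 1 5 4 0 1 4 6 0

Derivation:
Move 1: P1 pit0 -> P1=[0,6,5,5,4,4](0) P2=[4,4,3,2,2,4](0)
Move 2: P1 pit2 -> P1=[0,6,0,6,5,5](1) P2=[5,4,3,2,2,4](0)
Move 3: P2 pit3 -> P1=[0,6,0,6,5,5](1) P2=[5,4,3,0,3,5](0)
Move 4: P2 pit2 -> P1=[0,6,0,6,5,5](1) P2=[5,4,0,1,4,6](0)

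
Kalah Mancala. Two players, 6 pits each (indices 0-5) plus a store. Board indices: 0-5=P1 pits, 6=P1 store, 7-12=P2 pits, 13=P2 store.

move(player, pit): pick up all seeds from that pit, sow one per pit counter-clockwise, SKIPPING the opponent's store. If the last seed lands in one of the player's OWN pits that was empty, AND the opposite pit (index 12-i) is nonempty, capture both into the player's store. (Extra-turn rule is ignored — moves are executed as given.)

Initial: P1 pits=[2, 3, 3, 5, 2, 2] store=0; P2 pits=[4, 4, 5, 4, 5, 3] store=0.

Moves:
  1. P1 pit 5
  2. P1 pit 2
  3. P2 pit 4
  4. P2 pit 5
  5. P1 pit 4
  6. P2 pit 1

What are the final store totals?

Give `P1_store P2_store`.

Move 1: P1 pit5 -> P1=[2,3,3,5,2,0](1) P2=[5,4,5,4,5,3](0)
Move 2: P1 pit2 -> P1=[2,3,0,6,3,0](7) P2=[0,4,5,4,5,3](0)
Move 3: P2 pit4 -> P1=[3,4,1,6,3,0](7) P2=[0,4,5,4,0,4](1)
Move 4: P2 pit5 -> P1=[4,5,2,6,3,0](7) P2=[0,4,5,4,0,0](2)
Move 5: P1 pit4 -> P1=[4,5,2,6,0,1](8) P2=[1,4,5,4,0,0](2)
Move 6: P2 pit1 -> P1=[0,5,2,6,0,1](8) P2=[1,0,6,5,1,0](7)

Answer: 8 7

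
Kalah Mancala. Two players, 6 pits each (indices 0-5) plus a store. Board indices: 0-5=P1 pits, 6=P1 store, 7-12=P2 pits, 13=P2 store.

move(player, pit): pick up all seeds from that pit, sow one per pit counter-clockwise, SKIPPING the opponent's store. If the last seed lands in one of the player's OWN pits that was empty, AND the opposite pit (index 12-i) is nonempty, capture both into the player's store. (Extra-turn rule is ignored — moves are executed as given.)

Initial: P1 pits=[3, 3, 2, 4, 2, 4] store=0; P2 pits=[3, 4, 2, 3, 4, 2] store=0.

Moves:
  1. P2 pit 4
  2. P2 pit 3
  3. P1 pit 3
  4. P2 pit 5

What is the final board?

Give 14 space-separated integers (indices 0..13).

Move 1: P2 pit4 -> P1=[4,4,2,4,2,4](0) P2=[3,4,2,3,0,3](1)
Move 2: P2 pit3 -> P1=[4,4,2,4,2,4](0) P2=[3,4,2,0,1,4](2)
Move 3: P1 pit3 -> P1=[4,4,2,0,3,5](1) P2=[4,4,2,0,1,4](2)
Move 4: P2 pit5 -> P1=[5,5,3,0,3,5](1) P2=[4,4,2,0,1,0](3)

Answer: 5 5 3 0 3 5 1 4 4 2 0 1 0 3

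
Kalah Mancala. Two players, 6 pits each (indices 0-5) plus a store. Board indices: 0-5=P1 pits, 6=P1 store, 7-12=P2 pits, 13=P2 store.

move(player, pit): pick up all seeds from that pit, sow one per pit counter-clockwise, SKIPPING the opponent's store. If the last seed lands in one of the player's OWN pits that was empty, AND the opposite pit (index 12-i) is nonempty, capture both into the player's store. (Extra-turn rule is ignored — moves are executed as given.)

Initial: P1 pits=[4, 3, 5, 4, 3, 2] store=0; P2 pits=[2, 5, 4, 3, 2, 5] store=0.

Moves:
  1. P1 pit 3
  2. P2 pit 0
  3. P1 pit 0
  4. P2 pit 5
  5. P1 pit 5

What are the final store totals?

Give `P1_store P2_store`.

Answer: 2 1

Derivation:
Move 1: P1 pit3 -> P1=[4,3,5,0,4,3](1) P2=[3,5,4,3,2,5](0)
Move 2: P2 pit0 -> P1=[4,3,5,0,4,3](1) P2=[0,6,5,4,2,5](0)
Move 3: P1 pit0 -> P1=[0,4,6,1,5,3](1) P2=[0,6,5,4,2,5](0)
Move 4: P2 pit5 -> P1=[1,5,7,2,5,3](1) P2=[0,6,5,4,2,0](1)
Move 5: P1 pit5 -> P1=[1,5,7,2,5,0](2) P2=[1,7,5,4,2,0](1)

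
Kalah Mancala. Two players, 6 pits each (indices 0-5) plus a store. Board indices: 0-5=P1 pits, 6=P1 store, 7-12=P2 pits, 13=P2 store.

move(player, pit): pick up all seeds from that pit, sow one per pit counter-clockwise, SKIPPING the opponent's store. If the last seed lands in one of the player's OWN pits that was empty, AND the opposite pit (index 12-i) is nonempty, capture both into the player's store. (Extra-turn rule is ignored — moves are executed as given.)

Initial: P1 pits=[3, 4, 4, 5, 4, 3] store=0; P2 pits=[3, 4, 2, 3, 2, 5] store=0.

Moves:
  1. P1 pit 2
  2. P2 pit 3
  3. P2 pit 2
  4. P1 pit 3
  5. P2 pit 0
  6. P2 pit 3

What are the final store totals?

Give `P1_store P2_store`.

Answer: 2 1

Derivation:
Move 1: P1 pit2 -> P1=[3,4,0,6,5,4](1) P2=[3,4,2,3,2,5](0)
Move 2: P2 pit3 -> P1=[3,4,0,6,5,4](1) P2=[3,4,2,0,3,6](1)
Move 3: P2 pit2 -> P1=[3,4,0,6,5,4](1) P2=[3,4,0,1,4,6](1)
Move 4: P1 pit3 -> P1=[3,4,0,0,6,5](2) P2=[4,5,1,1,4,6](1)
Move 5: P2 pit0 -> P1=[3,4,0,0,6,5](2) P2=[0,6,2,2,5,6](1)
Move 6: P2 pit3 -> P1=[3,4,0,0,6,5](2) P2=[0,6,2,0,6,7](1)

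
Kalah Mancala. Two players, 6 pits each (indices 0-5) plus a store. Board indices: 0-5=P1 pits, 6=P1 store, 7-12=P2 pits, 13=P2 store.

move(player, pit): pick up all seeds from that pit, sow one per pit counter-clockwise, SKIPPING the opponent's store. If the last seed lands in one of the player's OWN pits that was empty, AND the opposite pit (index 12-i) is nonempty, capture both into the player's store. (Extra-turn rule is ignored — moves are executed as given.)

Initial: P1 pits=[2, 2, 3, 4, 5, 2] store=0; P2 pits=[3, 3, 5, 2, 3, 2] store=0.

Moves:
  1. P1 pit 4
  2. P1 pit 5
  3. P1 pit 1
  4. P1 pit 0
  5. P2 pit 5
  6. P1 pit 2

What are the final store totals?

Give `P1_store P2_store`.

Move 1: P1 pit4 -> P1=[2,2,3,4,0,3](1) P2=[4,4,6,2,3,2](0)
Move 2: P1 pit5 -> P1=[2,2,3,4,0,0](2) P2=[5,5,6,2,3,2](0)
Move 3: P1 pit1 -> P1=[2,0,4,5,0,0](2) P2=[5,5,6,2,3,2](0)
Move 4: P1 pit0 -> P1=[0,1,5,5,0,0](2) P2=[5,5,6,2,3,2](0)
Move 5: P2 pit5 -> P1=[1,1,5,5,0,0](2) P2=[5,5,6,2,3,0](1)
Move 6: P1 pit2 -> P1=[1,1,0,6,1,1](3) P2=[6,5,6,2,3,0](1)

Answer: 3 1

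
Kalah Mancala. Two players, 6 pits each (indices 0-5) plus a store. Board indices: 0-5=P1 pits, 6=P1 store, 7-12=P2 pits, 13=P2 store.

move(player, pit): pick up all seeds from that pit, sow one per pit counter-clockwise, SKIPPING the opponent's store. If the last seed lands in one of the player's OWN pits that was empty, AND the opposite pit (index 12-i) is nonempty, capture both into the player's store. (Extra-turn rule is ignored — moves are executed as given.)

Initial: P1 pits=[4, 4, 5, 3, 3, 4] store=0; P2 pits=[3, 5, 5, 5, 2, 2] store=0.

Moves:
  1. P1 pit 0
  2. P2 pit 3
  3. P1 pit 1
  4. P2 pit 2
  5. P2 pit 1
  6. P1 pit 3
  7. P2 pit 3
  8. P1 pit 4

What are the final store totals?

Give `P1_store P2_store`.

Answer: 3 3

Derivation:
Move 1: P1 pit0 -> P1=[0,5,6,4,4,4](0) P2=[3,5,5,5,2,2](0)
Move 2: P2 pit3 -> P1=[1,6,6,4,4,4](0) P2=[3,5,5,0,3,3](1)
Move 3: P1 pit1 -> P1=[1,0,7,5,5,5](1) P2=[4,5,5,0,3,3](1)
Move 4: P2 pit2 -> P1=[2,0,7,5,5,5](1) P2=[4,5,0,1,4,4](2)
Move 5: P2 pit1 -> P1=[2,0,7,5,5,5](1) P2=[4,0,1,2,5,5](3)
Move 6: P1 pit3 -> P1=[2,0,7,0,6,6](2) P2=[5,1,1,2,5,5](3)
Move 7: P2 pit3 -> P1=[2,0,7,0,6,6](2) P2=[5,1,1,0,6,6](3)
Move 8: P1 pit4 -> P1=[2,0,7,0,0,7](3) P2=[6,2,2,1,6,6](3)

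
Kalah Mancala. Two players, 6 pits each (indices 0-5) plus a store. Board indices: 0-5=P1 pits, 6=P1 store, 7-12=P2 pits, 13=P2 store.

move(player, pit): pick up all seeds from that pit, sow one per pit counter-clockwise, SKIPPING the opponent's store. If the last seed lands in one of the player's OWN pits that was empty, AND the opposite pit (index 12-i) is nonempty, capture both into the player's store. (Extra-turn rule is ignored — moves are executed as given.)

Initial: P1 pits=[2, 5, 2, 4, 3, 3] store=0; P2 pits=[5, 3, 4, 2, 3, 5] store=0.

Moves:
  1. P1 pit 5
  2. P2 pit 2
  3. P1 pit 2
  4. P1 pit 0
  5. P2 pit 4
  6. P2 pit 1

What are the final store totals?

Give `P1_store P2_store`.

Move 1: P1 pit5 -> P1=[2,5,2,4,3,0](1) P2=[6,4,4,2,3,5](0)
Move 2: P2 pit2 -> P1=[2,5,2,4,3,0](1) P2=[6,4,0,3,4,6](1)
Move 3: P1 pit2 -> P1=[2,5,0,5,4,0](1) P2=[6,4,0,3,4,6](1)
Move 4: P1 pit0 -> P1=[0,6,0,5,4,0](5) P2=[6,4,0,0,4,6](1)
Move 5: P2 pit4 -> P1=[1,7,0,5,4,0](5) P2=[6,4,0,0,0,7](2)
Move 6: P2 pit1 -> P1=[1,7,0,5,4,0](5) P2=[6,0,1,1,1,8](2)

Answer: 5 2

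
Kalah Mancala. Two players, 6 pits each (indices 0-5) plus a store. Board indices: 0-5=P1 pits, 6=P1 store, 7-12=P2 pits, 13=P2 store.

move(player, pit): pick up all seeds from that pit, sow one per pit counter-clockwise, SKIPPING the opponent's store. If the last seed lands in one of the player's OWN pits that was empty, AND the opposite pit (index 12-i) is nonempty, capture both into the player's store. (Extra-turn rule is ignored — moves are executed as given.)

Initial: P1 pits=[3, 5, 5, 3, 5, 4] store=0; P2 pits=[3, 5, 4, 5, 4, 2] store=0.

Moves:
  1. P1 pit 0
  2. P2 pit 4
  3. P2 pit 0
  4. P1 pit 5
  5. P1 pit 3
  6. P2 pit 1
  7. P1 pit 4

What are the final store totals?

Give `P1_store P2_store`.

Move 1: P1 pit0 -> P1=[0,6,6,4,5,4](0) P2=[3,5,4,5,4,2](0)
Move 2: P2 pit4 -> P1=[1,7,6,4,5,4](0) P2=[3,5,4,5,0,3](1)
Move 3: P2 pit0 -> P1=[1,7,6,4,5,4](0) P2=[0,6,5,6,0,3](1)
Move 4: P1 pit5 -> P1=[1,7,6,4,5,0](1) P2=[1,7,6,6,0,3](1)
Move 5: P1 pit3 -> P1=[1,7,6,0,6,1](2) P2=[2,7,6,6,0,3](1)
Move 6: P2 pit1 -> P1=[2,8,6,0,6,1](2) P2=[2,0,7,7,1,4](2)
Move 7: P1 pit4 -> P1=[2,8,6,0,0,2](3) P2=[3,1,8,8,1,4](2)

Answer: 3 2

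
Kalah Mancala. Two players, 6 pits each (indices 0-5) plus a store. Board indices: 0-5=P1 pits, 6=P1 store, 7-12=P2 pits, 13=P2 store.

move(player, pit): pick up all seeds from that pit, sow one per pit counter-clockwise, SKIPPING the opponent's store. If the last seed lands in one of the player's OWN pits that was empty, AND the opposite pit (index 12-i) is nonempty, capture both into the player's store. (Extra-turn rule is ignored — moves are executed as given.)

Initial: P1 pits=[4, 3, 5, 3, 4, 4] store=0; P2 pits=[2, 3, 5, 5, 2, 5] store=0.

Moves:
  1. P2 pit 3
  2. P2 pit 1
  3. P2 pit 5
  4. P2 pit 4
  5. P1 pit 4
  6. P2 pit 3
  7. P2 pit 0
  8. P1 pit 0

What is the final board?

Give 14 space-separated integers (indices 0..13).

Answer: 0 1 1 5 1 6 2 1 2 8 0 0 1 17

Derivation:
Move 1: P2 pit3 -> P1=[5,4,5,3,4,4](0) P2=[2,3,5,0,3,6](1)
Move 2: P2 pit1 -> P1=[5,4,5,3,4,4](0) P2=[2,0,6,1,4,6](1)
Move 3: P2 pit5 -> P1=[6,5,6,4,5,4](0) P2=[2,0,6,1,4,0](2)
Move 4: P2 pit4 -> P1=[7,6,6,4,5,4](0) P2=[2,0,6,1,0,1](3)
Move 5: P1 pit4 -> P1=[7,6,6,4,0,5](1) P2=[3,1,7,1,0,1](3)
Move 6: P2 pit3 -> P1=[7,0,6,4,0,5](1) P2=[3,1,7,0,0,1](10)
Move 7: P2 pit0 -> P1=[7,0,0,4,0,5](1) P2=[0,2,8,0,0,1](17)
Move 8: P1 pit0 -> P1=[0,1,1,5,1,6](2) P2=[1,2,8,0,0,1](17)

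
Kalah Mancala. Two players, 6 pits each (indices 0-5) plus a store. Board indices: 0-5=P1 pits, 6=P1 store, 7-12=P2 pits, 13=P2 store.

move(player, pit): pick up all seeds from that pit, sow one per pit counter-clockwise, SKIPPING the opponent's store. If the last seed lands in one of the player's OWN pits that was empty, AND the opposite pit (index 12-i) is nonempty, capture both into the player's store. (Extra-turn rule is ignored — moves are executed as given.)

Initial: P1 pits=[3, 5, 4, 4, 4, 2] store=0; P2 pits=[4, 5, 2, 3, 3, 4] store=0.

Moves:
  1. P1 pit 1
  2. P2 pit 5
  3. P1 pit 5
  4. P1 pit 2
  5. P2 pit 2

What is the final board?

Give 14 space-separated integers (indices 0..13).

Answer: 4 1 0 6 6 1 3 6 7 0 4 4 0 1

Derivation:
Move 1: P1 pit1 -> P1=[3,0,5,5,5,3](1) P2=[4,5,2,3,3,4](0)
Move 2: P2 pit5 -> P1=[4,1,6,5,5,3](1) P2=[4,5,2,3,3,0](1)
Move 3: P1 pit5 -> P1=[4,1,6,5,5,0](2) P2=[5,6,2,3,3,0](1)
Move 4: P1 pit2 -> P1=[4,1,0,6,6,1](3) P2=[6,7,2,3,3,0](1)
Move 5: P2 pit2 -> P1=[4,1,0,6,6,1](3) P2=[6,7,0,4,4,0](1)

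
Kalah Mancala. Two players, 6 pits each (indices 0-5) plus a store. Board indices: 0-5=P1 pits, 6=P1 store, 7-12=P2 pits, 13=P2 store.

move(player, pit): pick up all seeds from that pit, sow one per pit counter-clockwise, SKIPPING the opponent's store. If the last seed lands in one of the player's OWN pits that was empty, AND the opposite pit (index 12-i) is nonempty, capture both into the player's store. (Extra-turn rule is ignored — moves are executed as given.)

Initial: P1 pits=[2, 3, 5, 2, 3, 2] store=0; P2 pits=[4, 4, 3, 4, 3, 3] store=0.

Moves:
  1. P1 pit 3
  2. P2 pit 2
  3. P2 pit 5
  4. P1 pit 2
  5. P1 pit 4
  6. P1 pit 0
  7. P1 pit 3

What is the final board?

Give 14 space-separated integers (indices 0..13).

Move 1: P1 pit3 -> P1=[2,3,5,0,4,3](0) P2=[4,4,3,4,3,3](0)
Move 2: P2 pit2 -> P1=[2,3,5,0,4,3](0) P2=[4,4,0,5,4,4](0)
Move 3: P2 pit5 -> P1=[3,4,6,0,4,3](0) P2=[4,4,0,5,4,0](1)
Move 4: P1 pit2 -> P1=[3,4,0,1,5,4](1) P2=[5,5,0,5,4,0](1)
Move 5: P1 pit4 -> P1=[3,4,0,1,0,5](2) P2=[6,6,1,5,4,0](1)
Move 6: P1 pit0 -> P1=[0,5,1,2,0,5](2) P2=[6,6,1,5,4,0](1)
Move 7: P1 pit3 -> P1=[0,5,1,0,1,6](2) P2=[6,6,1,5,4,0](1)

Answer: 0 5 1 0 1 6 2 6 6 1 5 4 0 1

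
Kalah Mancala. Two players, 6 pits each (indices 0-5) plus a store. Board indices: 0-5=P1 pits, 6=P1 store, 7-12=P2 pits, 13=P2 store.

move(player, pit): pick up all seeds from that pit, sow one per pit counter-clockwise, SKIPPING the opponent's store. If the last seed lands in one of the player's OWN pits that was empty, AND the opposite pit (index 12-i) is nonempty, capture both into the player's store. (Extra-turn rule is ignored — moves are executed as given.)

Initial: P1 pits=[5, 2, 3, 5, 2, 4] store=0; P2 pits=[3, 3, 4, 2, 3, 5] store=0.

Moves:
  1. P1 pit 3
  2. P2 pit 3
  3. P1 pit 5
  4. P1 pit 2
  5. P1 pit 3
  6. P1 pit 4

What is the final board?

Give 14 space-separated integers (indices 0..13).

Answer: 5 2 0 0 0 1 9 1 6 6 1 4 6 0

Derivation:
Move 1: P1 pit3 -> P1=[5,2,3,0,3,5](1) P2=[4,4,4,2,3,5](0)
Move 2: P2 pit3 -> P1=[5,2,3,0,3,5](1) P2=[4,4,4,0,4,6](0)
Move 3: P1 pit5 -> P1=[5,2,3,0,3,0](2) P2=[5,5,5,1,4,6](0)
Move 4: P1 pit2 -> P1=[5,2,0,1,4,0](8) P2=[0,5,5,1,4,6](0)
Move 5: P1 pit3 -> P1=[5,2,0,0,5,0](8) P2=[0,5,5,1,4,6](0)
Move 6: P1 pit4 -> P1=[5,2,0,0,0,1](9) P2=[1,6,6,1,4,6](0)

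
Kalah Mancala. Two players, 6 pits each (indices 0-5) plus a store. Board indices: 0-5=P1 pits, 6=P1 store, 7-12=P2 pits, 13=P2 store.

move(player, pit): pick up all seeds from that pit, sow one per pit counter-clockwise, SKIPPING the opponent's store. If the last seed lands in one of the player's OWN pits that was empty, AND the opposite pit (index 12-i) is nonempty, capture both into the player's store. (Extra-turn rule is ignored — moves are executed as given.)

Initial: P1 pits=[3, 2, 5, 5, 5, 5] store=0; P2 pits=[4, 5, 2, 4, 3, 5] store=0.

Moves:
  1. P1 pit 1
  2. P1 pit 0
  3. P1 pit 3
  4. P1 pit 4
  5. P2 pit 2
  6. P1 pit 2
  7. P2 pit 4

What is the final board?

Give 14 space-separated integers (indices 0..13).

Move 1: P1 pit1 -> P1=[3,0,6,6,5,5](0) P2=[4,5,2,4,3,5](0)
Move 2: P1 pit0 -> P1=[0,1,7,7,5,5](0) P2=[4,5,2,4,3,5](0)
Move 3: P1 pit3 -> P1=[0,1,7,0,6,6](1) P2=[5,6,3,5,3,5](0)
Move 4: P1 pit4 -> P1=[0,1,7,0,0,7](2) P2=[6,7,4,6,3,5](0)
Move 5: P2 pit2 -> P1=[0,1,7,0,0,7](2) P2=[6,7,0,7,4,6](1)
Move 6: P1 pit2 -> P1=[0,1,0,1,1,8](3) P2=[7,8,1,7,4,6](1)
Move 7: P2 pit4 -> P1=[1,2,0,1,1,8](3) P2=[7,8,1,7,0,7](2)

Answer: 1 2 0 1 1 8 3 7 8 1 7 0 7 2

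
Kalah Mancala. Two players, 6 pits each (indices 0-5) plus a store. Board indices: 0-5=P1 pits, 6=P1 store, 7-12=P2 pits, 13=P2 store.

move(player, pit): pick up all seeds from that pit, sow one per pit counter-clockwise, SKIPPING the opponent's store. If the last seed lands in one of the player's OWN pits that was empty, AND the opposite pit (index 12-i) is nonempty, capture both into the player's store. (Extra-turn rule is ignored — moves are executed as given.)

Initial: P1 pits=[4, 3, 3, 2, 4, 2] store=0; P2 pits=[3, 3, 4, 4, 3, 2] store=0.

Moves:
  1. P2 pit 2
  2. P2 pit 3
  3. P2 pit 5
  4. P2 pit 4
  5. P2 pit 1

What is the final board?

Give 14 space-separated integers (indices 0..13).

Move 1: P2 pit2 -> P1=[4,3,3,2,4,2](0) P2=[3,3,0,5,4,3](1)
Move 2: P2 pit3 -> P1=[5,4,3,2,4,2](0) P2=[3,3,0,0,5,4](2)
Move 3: P2 pit5 -> P1=[6,5,4,2,4,2](0) P2=[3,3,0,0,5,0](3)
Move 4: P2 pit4 -> P1=[7,6,5,2,4,2](0) P2=[3,3,0,0,0,1](4)
Move 5: P2 pit1 -> P1=[7,0,5,2,4,2](0) P2=[3,0,1,1,0,1](11)

Answer: 7 0 5 2 4 2 0 3 0 1 1 0 1 11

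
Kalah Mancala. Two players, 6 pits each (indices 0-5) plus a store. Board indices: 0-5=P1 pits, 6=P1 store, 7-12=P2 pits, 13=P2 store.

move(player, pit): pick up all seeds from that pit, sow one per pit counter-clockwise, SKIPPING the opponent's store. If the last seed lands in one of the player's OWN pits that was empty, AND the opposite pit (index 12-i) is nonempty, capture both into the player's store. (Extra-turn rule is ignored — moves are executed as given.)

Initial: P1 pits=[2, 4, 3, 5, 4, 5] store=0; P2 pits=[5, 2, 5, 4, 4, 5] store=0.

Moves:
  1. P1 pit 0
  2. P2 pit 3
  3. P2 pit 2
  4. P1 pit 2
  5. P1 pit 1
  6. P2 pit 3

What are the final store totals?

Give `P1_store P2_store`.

Answer: 2 2

Derivation:
Move 1: P1 pit0 -> P1=[0,5,4,5,4,5](0) P2=[5,2,5,4,4,5](0)
Move 2: P2 pit3 -> P1=[1,5,4,5,4,5](0) P2=[5,2,5,0,5,6](1)
Move 3: P2 pit2 -> P1=[2,5,4,5,4,5](0) P2=[5,2,0,1,6,7](2)
Move 4: P1 pit2 -> P1=[2,5,0,6,5,6](1) P2=[5,2,0,1,6,7](2)
Move 5: P1 pit1 -> P1=[2,0,1,7,6,7](2) P2=[5,2,0,1,6,7](2)
Move 6: P2 pit3 -> P1=[2,0,1,7,6,7](2) P2=[5,2,0,0,7,7](2)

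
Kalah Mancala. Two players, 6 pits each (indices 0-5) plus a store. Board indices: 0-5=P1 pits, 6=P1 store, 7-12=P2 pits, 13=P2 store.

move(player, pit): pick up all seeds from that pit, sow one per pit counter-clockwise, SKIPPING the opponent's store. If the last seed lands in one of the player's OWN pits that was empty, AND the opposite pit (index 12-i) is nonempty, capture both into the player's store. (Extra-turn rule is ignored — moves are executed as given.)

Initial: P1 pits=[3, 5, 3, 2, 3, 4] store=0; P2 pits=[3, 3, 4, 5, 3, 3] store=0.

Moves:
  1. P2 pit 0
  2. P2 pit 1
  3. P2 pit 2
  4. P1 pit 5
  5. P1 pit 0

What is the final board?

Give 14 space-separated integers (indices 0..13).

Answer: 0 7 4 3 4 0 1 1 1 1 8 5 5 1

Derivation:
Move 1: P2 pit0 -> P1=[3,5,3,2,3,4](0) P2=[0,4,5,6,3,3](0)
Move 2: P2 pit1 -> P1=[3,5,3,2,3,4](0) P2=[0,0,6,7,4,4](0)
Move 3: P2 pit2 -> P1=[4,6,3,2,3,4](0) P2=[0,0,0,8,5,5](1)
Move 4: P1 pit5 -> P1=[4,6,3,2,3,0](1) P2=[1,1,1,8,5,5](1)
Move 5: P1 pit0 -> P1=[0,7,4,3,4,0](1) P2=[1,1,1,8,5,5](1)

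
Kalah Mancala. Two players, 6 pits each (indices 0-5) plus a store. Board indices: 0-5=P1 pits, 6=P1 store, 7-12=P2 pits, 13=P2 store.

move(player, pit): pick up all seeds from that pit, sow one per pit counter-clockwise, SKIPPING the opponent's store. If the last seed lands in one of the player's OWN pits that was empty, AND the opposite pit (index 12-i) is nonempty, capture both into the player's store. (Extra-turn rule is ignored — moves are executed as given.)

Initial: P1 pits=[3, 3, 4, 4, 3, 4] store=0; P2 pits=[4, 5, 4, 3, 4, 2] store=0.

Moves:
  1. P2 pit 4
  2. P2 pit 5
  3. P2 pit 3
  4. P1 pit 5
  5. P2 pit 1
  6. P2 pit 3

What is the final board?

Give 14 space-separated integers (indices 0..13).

Answer: 6 5 4 4 3 0 1 5 0 6 0 3 2 4

Derivation:
Move 1: P2 pit4 -> P1=[4,4,4,4,3,4](0) P2=[4,5,4,3,0,3](1)
Move 2: P2 pit5 -> P1=[5,5,4,4,3,4](0) P2=[4,5,4,3,0,0](2)
Move 3: P2 pit3 -> P1=[5,5,4,4,3,4](0) P2=[4,5,4,0,1,1](3)
Move 4: P1 pit5 -> P1=[5,5,4,4,3,0](1) P2=[5,6,5,0,1,1](3)
Move 5: P2 pit1 -> P1=[6,5,4,4,3,0](1) P2=[5,0,6,1,2,2](4)
Move 6: P2 pit3 -> P1=[6,5,4,4,3,0](1) P2=[5,0,6,0,3,2](4)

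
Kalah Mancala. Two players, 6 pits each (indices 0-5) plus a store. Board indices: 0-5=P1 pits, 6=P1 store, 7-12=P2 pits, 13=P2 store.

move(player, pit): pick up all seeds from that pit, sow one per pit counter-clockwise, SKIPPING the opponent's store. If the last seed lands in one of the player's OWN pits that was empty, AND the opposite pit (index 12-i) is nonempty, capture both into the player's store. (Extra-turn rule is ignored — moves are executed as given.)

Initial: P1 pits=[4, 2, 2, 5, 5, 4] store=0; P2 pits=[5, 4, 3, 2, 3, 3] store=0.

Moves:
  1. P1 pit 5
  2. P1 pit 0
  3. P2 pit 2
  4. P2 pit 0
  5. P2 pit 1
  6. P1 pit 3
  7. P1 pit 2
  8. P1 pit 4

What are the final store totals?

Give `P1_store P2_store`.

Move 1: P1 pit5 -> P1=[4,2,2,5,5,0](1) P2=[6,5,4,2,3,3](0)
Move 2: P1 pit0 -> P1=[0,3,3,6,6,0](1) P2=[6,5,4,2,3,3](0)
Move 3: P2 pit2 -> P1=[0,3,3,6,6,0](1) P2=[6,5,0,3,4,4](1)
Move 4: P2 pit0 -> P1=[0,3,3,6,6,0](1) P2=[0,6,1,4,5,5](2)
Move 5: P2 pit1 -> P1=[1,3,3,6,6,0](1) P2=[0,0,2,5,6,6](3)
Move 6: P1 pit3 -> P1=[1,3,3,0,7,1](2) P2=[1,1,3,5,6,6](3)
Move 7: P1 pit2 -> P1=[1,3,0,1,8,2](2) P2=[1,1,3,5,6,6](3)
Move 8: P1 pit4 -> P1=[1,3,0,1,0,3](3) P2=[2,2,4,6,7,7](3)

Answer: 3 3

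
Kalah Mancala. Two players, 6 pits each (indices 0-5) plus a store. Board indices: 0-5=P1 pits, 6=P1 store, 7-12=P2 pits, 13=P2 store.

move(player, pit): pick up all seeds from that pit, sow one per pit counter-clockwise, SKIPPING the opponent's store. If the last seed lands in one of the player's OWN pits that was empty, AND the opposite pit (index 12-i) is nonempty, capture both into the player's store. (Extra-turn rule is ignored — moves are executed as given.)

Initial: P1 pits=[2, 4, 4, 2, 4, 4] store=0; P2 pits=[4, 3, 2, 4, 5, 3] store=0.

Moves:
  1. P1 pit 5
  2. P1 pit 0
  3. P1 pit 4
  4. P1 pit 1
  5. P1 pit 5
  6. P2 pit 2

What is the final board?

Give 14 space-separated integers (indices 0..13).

Move 1: P1 pit5 -> P1=[2,4,4,2,4,0](1) P2=[5,4,3,4,5,3](0)
Move 2: P1 pit0 -> P1=[0,5,5,2,4,0](1) P2=[5,4,3,4,5,3](0)
Move 3: P1 pit4 -> P1=[0,5,5,2,0,1](2) P2=[6,5,3,4,5,3](0)
Move 4: P1 pit1 -> P1=[0,0,6,3,1,2](3) P2=[6,5,3,4,5,3](0)
Move 5: P1 pit5 -> P1=[0,0,6,3,1,0](4) P2=[7,5,3,4,5,3](0)
Move 6: P2 pit2 -> P1=[0,0,6,3,1,0](4) P2=[7,5,0,5,6,4](0)

Answer: 0 0 6 3 1 0 4 7 5 0 5 6 4 0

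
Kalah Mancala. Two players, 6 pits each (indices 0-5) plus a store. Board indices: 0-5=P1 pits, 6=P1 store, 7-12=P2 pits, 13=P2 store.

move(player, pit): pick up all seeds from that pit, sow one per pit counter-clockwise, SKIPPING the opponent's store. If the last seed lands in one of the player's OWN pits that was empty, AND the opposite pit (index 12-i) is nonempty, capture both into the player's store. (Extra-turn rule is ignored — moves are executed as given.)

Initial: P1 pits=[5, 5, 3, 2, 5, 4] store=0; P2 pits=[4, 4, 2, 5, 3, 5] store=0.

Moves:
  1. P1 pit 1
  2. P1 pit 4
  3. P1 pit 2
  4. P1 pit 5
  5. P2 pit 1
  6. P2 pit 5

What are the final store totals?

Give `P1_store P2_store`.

Answer: 4 2

Derivation:
Move 1: P1 pit1 -> P1=[5,0,4,3,6,5](1) P2=[4,4,2,5,3,5](0)
Move 2: P1 pit4 -> P1=[5,0,4,3,0,6](2) P2=[5,5,3,6,3,5](0)
Move 3: P1 pit2 -> P1=[5,0,0,4,1,7](3) P2=[5,5,3,6,3,5](0)
Move 4: P1 pit5 -> P1=[5,0,0,4,1,0](4) P2=[6,6,4,7,4,6](0)
Move 5: P2 pit1 -> P1=[6,0,0,4,1,0](4) P2=[6,0,5,8,5,7](1)
Move 6: P2 pit5 -> P1=[7,1,1,5,2,1](4) P2=[6,0,5,8,5,0](2)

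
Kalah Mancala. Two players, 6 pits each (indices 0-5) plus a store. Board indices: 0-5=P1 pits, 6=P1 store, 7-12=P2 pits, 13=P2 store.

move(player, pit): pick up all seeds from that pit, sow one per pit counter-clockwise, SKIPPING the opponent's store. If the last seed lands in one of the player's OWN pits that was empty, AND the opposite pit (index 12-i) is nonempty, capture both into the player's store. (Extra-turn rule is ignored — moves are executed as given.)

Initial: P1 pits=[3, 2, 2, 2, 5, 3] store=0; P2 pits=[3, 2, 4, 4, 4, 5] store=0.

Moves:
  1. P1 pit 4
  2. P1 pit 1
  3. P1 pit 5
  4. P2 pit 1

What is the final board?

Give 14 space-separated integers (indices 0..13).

Move 1: P1 pit4 -> P1=[3,2,2,2,0,4](1) P2=[4,3,5,4,4,5](0)
Move 2: P1 pit1 -> P1=[3,0,3,3,0,4](1) P2=[4,3,5,4,4,5](0)
Move 3: P1 pit5 -> P1=[3,0,3,3,0,0](2) P2=[5,4,6,4,4,5](0)
Move 4: P2 pit1 -> P1=[3,0,3,3,0,0](2) P2=[5,0,7,5,5,6](0)

Answer: 3 0 3 3 0 0 2 5 0 7 5 5 6 0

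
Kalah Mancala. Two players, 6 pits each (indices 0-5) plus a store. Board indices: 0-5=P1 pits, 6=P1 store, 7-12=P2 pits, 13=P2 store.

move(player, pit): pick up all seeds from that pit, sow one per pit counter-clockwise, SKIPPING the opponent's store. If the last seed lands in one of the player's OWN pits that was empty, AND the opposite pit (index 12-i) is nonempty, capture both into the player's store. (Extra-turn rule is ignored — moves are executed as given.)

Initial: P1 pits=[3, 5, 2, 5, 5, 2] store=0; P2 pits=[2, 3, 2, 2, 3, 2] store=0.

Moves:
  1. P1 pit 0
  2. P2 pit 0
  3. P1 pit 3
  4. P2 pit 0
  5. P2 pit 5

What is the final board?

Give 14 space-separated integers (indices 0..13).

Answer: 1 6 3 0 6 3 1 0 6 4 2 3 0 1

Derivation:
Move 1: P1 pit0 -> P1=[0,6,3,6,5,2](0) P2=[2,3,2,2,3,2](0)
Move 2: P2 pit0 -> P1=[0,6,3,6,5,2](0) P2=[0,4,3,2,3,2](0)
Move 3: P1 pit3 -> P1=[0,6,3,0,6,3](1) P2=[1,5,4,2,3,2](0)
Move 4: P2 pit0 -> P1=[0,6,3,0,6,3](1) P2=[0,6,4,2,3,2](0)
Move 5: P2 pit5 -> P1=[1,6,3,0,6,3](1) P2=[0,6,4,2,3,0](1)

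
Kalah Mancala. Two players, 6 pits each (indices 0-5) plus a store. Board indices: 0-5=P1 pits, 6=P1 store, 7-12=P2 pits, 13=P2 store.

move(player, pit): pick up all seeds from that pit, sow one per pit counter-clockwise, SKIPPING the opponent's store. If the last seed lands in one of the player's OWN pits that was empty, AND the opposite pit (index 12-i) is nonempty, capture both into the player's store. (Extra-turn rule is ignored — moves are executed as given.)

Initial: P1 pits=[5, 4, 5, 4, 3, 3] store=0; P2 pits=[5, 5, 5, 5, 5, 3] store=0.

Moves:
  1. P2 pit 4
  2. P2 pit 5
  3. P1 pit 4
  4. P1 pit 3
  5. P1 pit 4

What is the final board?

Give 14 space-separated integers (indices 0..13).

Answer: 7 6 7 0 0 6 2 7 5 5 5 0 0 2

Derivation:
Move 1: P2 pit4 -> P1=[6,5,6,4,3,3](0) P2=[5,5,5,5,0,4](1)
Move 2: P2 pit5 -> P1=[7,6,7,4,3,3](0) P2=[5,5,5,5,0,0](2)
Move 3: P1 pit4 -> P1=[7,6,7,4,0,4](1) P2=[6,5,5,5,0,0](2)
Move 4: P1 pit3 -> P1=[7,6,7,0,1,5](2) P2=[7,5,5,5,0,0](2)
Move 5: P1 pit4 -> P1=[7,6,7,0,0,6](2) P2=[7,5,5,5,0,0](2)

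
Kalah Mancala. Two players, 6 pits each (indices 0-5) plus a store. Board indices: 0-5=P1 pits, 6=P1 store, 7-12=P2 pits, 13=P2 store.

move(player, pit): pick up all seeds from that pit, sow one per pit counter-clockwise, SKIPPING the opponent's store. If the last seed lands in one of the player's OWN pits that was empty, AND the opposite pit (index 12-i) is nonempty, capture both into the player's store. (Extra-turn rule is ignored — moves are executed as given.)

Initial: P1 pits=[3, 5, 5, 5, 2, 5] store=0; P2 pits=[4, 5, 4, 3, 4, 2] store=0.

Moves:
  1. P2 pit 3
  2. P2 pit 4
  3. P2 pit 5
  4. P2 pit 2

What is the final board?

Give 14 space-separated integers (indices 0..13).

Answer: 5 7 7 5 2 5 0 4 5 0 1 1 1 4

Derivation:
Move 1: P2 pit3 -> P1=[3,5,5,5,2,5](0) P2=[4,5,4,0,5,3](1)
Move 2: P2 pit4 -> P1=[4,6,6,5,2,5](0) P2=[4,5,4,0,0,4](2)
Move 3: P2 pit5 -> P1=[5,7,7,5,2,5](0) P2=[4,5,4,0,0,0](3)
Move 4: P2 pit2 -> P1=[5,7,7,5,2,5](0) P2=[4,5,0,1,1,1](4)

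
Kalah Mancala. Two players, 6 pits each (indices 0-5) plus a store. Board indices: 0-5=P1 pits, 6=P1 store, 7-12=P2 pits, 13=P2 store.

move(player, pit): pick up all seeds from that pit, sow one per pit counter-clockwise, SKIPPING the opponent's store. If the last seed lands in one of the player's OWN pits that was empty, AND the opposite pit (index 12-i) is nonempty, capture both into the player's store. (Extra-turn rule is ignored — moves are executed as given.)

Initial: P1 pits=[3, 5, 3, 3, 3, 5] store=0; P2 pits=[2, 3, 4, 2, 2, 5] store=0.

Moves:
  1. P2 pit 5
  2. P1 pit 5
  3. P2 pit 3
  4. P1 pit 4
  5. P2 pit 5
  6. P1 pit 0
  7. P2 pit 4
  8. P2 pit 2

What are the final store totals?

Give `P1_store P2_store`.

Answer: 7 5

Derivation:
Move 1: P2 pit5 -> P1=[4,6,4,4,3,5](0) P2=[2,3,4,2,2,0](1)
Move 2: P1 pit5 -> P1=[4,6,4,4,3,0](1) P2=[3,4,5,3,2,0](1)
Move 3: P2 pit3 -> P1=[4,6,4,4,3,0](1) P2=[3,4,5,0,3,1](2)
Move 4: P1 pit4 -> P1=[4,6,4,4,0,1](2) P2=[4,4,5,0,3,1](2)
Move 5: P2 pit5 -> P1=[4,6,4,4,0,1](2) P2=[4,4,5,0,3,0](3)
Move 6: P1 pit0 -> P1=[0,7,5,5,0,1](7) P2=[4,0,5,0,3,0](3)
Move 7: P2 pit4 -> P1=[1,7,5,5,0,1](7) P2=[4,0,5,0,0,1](4)
Move 8: P2 pit2 -> P1=[2,7,5,5,0,1](7) P2=[4,0,0,1,1,2](5)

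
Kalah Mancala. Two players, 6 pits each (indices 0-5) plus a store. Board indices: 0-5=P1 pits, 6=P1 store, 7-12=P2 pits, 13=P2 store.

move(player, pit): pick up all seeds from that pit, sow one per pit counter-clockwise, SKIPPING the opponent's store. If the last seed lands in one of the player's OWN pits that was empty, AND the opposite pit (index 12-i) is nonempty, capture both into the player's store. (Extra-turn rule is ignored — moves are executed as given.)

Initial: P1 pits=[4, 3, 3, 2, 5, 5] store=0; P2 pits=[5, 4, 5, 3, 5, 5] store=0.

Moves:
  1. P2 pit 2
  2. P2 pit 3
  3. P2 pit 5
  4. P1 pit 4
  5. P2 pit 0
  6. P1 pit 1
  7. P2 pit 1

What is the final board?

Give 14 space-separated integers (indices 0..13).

Answer: 8 0 5 4 1 8 1 0 0 3 3 9 2 5

Derivation:
Move 1: P2 pit2 -> P1=[5,3,3,2,5,5](0) P2=[5,4,0,4,6,6](1)
Move 2: P2 pit3 -> P1=[6,3,3,2,5,5](0) P2=[5,4,0,0,7,7](2)
Move 3: P2 pit5 -> P1=[7,4,4,3,6,6](0) P2=[5,4,0,0,7,0](3)
Move 4: P1 pit4 -> P1=[7,4,4,3,0,7](1) P2=[6,5,1,1,7,0](3)
Move 5: P2 pit0 -> P1=[7,4,4,3,0,7](1) P2=[0,6,2,2,8,1](4)
Move 6: P1 pit1 -> P1=[7,0,5,4,1,8](1) P2=[0,6,2,2,8,1](4)
Move 7: P2 pit1 -> P1=[8,0,5,4,1,8](1) P2=[0,0,3,3,9,2](5)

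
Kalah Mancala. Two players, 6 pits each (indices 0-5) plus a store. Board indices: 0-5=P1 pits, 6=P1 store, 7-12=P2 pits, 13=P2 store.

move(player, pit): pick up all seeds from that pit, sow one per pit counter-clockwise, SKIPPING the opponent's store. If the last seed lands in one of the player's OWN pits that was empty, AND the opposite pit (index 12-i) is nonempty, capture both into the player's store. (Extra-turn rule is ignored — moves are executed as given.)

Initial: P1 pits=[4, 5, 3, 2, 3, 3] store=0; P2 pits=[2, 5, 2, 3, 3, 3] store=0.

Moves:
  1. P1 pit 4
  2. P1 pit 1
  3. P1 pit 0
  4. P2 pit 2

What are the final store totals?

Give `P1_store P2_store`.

Move 1: P1 pit4 -> P1=[4,5,3,2,0,4](1) P2=[3,5,2,3,3,3](0)
Move 2: P1 pit1 -> P1=[4,0,4,3,1,5](2) P2=[3,5,2,3,3,3](0)
Move 3: P1 pit0 -> P1=[0,1,5,4,2,5](2) P2=[3,5,2,3,3,3](0)
Move 4: P2 pit2 -> P1=[0,1,5,4,2,5](2) P2=[3,5,0,4,4,3](0)

Answer: 2 0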